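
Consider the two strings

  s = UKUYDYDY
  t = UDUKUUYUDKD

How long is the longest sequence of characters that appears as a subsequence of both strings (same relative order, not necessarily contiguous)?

One common subsequence of length 6: U (s #1, t #3), K (s #2, t #4), U (s #3, t #6), Y (s #4, t #7), D (s #5, t #9), D (s #7, t #11). dp[8][11] = 6 confirms this is the maximum.

6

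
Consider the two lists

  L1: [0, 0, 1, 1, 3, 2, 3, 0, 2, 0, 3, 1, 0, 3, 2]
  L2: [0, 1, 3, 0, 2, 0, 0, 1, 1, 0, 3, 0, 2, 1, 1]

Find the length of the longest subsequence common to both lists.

Match 0 [2,1], 1 [4,2], 3 [5,3], 2 [6,5], 0 [8,6], 0 [10,7], 1 [12,9], 0 [13,10], 3 [14,11], 2 [15,13] — 10 values in the same relative order in both. dp[15][15] = 10 confirms this is the maximum.

10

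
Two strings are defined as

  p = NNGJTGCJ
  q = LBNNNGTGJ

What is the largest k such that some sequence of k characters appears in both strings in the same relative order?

6

Let dp[i][j] be the LCS length of the first i characters of p and the first j characters of q. dp[i][j] = dp[i-1][j-1]+1 when the i-th and j-th characters match, else max(dp[i-1][j], dp[i][j-1]).
    ·  L  B  N  N  N  G  T  G  J
 ·  0  0  0  0  0  0  0  0  0  0
 N  0  0  0  1  1  1  1  1  1  1
 N  0  0  0  1  2  2  2  2  2  2
 G  0  0  0  1  2  2  3  3  3  3
 J  0  0  0  1  2  2  3  3  3  4
 T  0  0  0  1  2  2  3  4  4  4
 G  0  0  0  1  2  2  3  4  5  5
 C  0  0  0  1  2  2  3  4  5  5
 J  0  0  0  1  2  2  3  4  5  6
dp[8][9] = 6. One LCS (by backtracking along matches): NNGTGJ.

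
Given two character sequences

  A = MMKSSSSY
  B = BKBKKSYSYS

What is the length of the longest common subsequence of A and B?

4

Match K at A[3]=B[5] → S at A[4]=B[6] → S at A[5]=B[8] → S at A[7]=B[10] — 4 characters in the same relative order in both, and the DP table's final entry dp[8][10] is also 4, so no common subsequence is longer.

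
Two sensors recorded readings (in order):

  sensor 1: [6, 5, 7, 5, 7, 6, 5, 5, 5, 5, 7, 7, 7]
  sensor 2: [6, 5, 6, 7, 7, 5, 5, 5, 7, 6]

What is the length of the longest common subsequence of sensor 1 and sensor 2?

One common subsequence of length 8: 6 at sensor 1[1]=sensor 2[1]; then 5 at sensor 1[2]=sensor 2[2]; then 7 at sensor 1[3]=sensor 2[4]; then 7 at sensor 1[5]=sensor 2[5]; then 5 at sensor 1[8]=sensor 2[6]; then 5 at sensor 1[9]=sensor 2[7]; then 5 at sensor 1[10]=sensor 2[8]; then 7 at sensor 1[11]=sensor 2[9]. The LCS DP gives dp[13][10] = 8, so this is optimal.

8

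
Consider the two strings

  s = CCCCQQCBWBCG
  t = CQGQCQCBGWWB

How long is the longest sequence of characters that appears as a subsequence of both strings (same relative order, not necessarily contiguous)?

7

Let dp[i][j] be the LCS length of the first i characters of s and the first j characters of t. dp[i][j] = dp[i-1][j-1]+1 when the i-th and j-th characters match, else max(dp[i-1][j], dp[i][j-1]).
    ·  C  Q  G  Q  C  Q  C  B  G  W  W  B
 ·  0  0  0  0  0  0  0  0  0  0  0  0  0
 C  0  1  1  1  1  1  1  1  1  1  1  1  1
 C  0  1  1  1  1  2  2  2  2  2  2  2  2
 C  0  1  1  1  1  2  2  3  3  3  3  3  3
 C  0  1  1  1  1  2  2  3  3  3  3  3  3
 Q  0  1  2  2  2  2  3  3  3  3  3  3  3
 Q  0  1  2  2  3  3  3  3  3  3  3  3  3
 C  0  1  2  2  3  4  4  4  4  4  4  4  4
 B  0  1  2  2  3  4  4  4  5  5  5  5  5
 W  0  1  2  2  3  4  4  4  5  5  6  6  6
 B  0  1  2  2  3  4  4  4  5  5  6  6  7
 C  0  1  2  2  3  4  4  5  5  5  6  6  7
 G  0  1  2  3  3  4  4  5  5  6  6  6  7
dp[12][12] = 7. One LCS (by backtracking along matches): CCQCBWB.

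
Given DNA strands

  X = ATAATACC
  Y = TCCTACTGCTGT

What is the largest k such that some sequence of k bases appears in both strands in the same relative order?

Let dp[i][j] be the LCS length of the first i bases of X and the first j bases of Y. dp[i][j] = dp[i-1][j-1]+1 when the i-th and j-th bases match, else max(dp[i-1][j], dp[i][j-1]).
    ·  T  C  C  T  A  C  T  G  C  T  G  T
 ·  0  0  0  0  0  0  0  0  0  0  0  0  0
 A  0  0  0  0  0  1  1  1  1  1  1  1  1
 T  0  1  1  1  1  1  1  2  2  2  2  2  2
 A  0  1  1  1  1  2  2  2  2  2  2  2  2
 A  0  1  1  1  1  2  2  2  2  2  2  2  2
 T  0  1  1  1  2  2  2  3  3  3  3  3  3
 A  0  1  1  1  2  3  3  3  3  3  3  3  3
 C  0  1  2  2  2  3  4  4  4  4  4  4  4
 C  0  1  2  3  3  3  4  4  4  5  5  5  5
dp[8][12] = 5. One LCS (by backtracking along matches): TTACC.

5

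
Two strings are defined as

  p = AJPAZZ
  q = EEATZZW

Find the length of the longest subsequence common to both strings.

3

Match A at p[1]=q[3]; then Z at p[5]=q[5]; then Z at p[6]=q[6] — 3 characters in the same relative order in both. Since dp[6][7] = 3, nothing longer is possible.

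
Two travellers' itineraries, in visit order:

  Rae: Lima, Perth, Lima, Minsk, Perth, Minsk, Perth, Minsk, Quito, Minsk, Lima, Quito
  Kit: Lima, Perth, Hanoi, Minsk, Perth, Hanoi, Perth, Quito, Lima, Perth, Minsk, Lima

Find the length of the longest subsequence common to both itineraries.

8

Match Lima [1,1], Perth [2,2], Minsk [4,4], Perth [5,5], Perth [7,7], Quito [9,8], Minsk [10,11], Lima [11,12] — 8 stops in the same relative order in both. The LCS DP gives dp[12][12] = 8, so this is optimal.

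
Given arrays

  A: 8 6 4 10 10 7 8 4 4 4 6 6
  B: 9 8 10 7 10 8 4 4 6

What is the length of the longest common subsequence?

Match 8 (A #1, B #2) → 10 (A #4, B #3) → 10 (A #5, B #5) → 8 (A #7, B #6) → 4 (A #9, B #7) → 4 (A #10, B #8) → 6 (A #12, B #9) — 7 values in the same relative order in both. Since dp[12][9] = 7, nothing longer is possible.

7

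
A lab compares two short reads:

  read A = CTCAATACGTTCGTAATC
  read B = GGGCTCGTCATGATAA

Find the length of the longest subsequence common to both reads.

One common subsequence of length 10: C (read A #1, read B #4); then T (read A #2, read B #5); then C (read A #3, read B #6); then T (read A #6, read B #8); then A (read A #7, read B #10); then T (read A #11, read B #11); then G (read A #13, read B #12); then T (read A #14, read B #14); then A (read A #15, read B #15); then A (read A #16, read B #16). dp[18][16] = 10 confirms this is the maximum.

10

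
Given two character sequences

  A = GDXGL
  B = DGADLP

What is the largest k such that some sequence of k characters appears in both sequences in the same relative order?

Taking G (A #1, B #2), D (A #2, B #4), L (A #5, B #5) gives a common subsequence of length 3. Since dp[5][6] = 3, nothing longer is possible.

3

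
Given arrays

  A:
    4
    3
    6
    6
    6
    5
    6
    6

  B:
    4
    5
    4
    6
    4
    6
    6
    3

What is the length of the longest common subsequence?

Let dp[i][j] be the LCS length of the first i values of A and the first j values of B. dp[i][j] = dp[i-1][j-1]+1 when the i-th and j-th values match, else max(dp[i-1][j], dp[i][j-1]).
    ·  4  5  4  6  4  6  6  3
 ·  0  0  0  0  0  0  0  0  0
 4  0  1  1  1  1  1  1  1  1
 3  0  1  1  1  1  1  1  1  2
 6  0  1  1  1  2  2  2  2  2
 6  0  1  1  1  2  2  3  3  3
 6  0  1  1  1  2  2  3  4  4
 5  0  1  2  2  2  2  3  4  4
 6  0  1  2  2  3  3  3  4  4
 6  0  1  2  2  3  3  4  4  4
dp[8][8] = 4. One LCS (by backtracking along matches): 4, 6, 6, 6.

4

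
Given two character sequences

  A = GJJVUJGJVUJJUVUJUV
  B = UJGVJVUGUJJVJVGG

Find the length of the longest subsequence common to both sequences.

11

Pick G [1,3], then J [3,5], then V [4,6], then U [5,7], then G [7,8], then U [10,9], then J [11,10], then J [12,11], then V [14,12], then J [16,13], then V [18,14]; all 11 characters appear in both, in order, and the DP table's final entry dp[18][16] is also 11, so no common subsequence is longer.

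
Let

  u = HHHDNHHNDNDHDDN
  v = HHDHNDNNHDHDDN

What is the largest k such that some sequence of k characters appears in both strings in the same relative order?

Match H [2,1], H [3,2], D [4,3], H [7,4], N [8,5], D [9,6], N [10,8], D [11,10], H [12,11], D [13,12], D [14,13], N [15,14] — 12 characters in the same relative order in both. Since dp[15][14] = 12, nothing longer is possible.

12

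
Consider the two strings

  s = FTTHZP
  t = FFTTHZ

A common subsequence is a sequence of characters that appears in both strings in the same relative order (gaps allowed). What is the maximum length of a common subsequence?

Let dp[i][j] be the LCS length of the first i characters of s and the first j characters of t. dp[i][j] = dp[i-1][j-1]+1 when the i-th and j-th characters match, else max(dp[i-1][j], dp[i][j-1]).
    ·  F  F  T  T  H  Z
 ·  0  0  0  0  0  0  0
 F  0  1  1  1  1  1  1
 T  0  1  1  2  2  2  2
 T  0  1  1  2  3  3  3
 H  0  1  1  2  3  4  4
 Z  0  1  1  2  3  4  5
 P  0  1  1  2  3  4  5
dp[6][6] = 5. One LCS (by backtracking along matches): FTTHZ.

5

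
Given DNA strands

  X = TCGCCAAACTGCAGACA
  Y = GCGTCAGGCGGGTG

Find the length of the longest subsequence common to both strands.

7

Pick C (X #2, Y #2); then G (X #3, Y #3); then C (X #5, Y #5); then A (X #6, Y #6); then C (X #9, Y #9); then T (X #10, Y #13); then G (X #14, Y #14); all 7 bases appear in both, in order. The LCS DP gives dp[17][14] = 7, so this is optimal.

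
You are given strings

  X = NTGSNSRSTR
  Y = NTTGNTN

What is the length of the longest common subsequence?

Pick N (X #1, Y #1), then T (X #2, Y #3), then G (X #3, Y #4), then N (X #5, Y #5), then T (X #9, Y #6); all 5 characters appear in both, in order. Since dp[10][7] = 5, nothing longer is possible.

5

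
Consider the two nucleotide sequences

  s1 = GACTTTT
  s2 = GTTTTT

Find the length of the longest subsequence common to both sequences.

5

Taking G at s1[1]=s2[1] → T at s1[4]=s2[3] → T at s1[5]=s2[4] → T at s1[6]=s2[5] → T at s1[7]=s2[6] gives a common subsequence of length 5, and the DP table's final entry dp[7][6] is also 5, so no common subsequence is longer.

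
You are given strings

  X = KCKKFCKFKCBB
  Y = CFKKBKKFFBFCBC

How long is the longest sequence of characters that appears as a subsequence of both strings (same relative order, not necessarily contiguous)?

Taking K [1,4] → K [3,6] → K [4,7] → F [5,9] → F [8,11] → C [10,12] → B [11,13] gives a common subsequence of length 7. The LCS DP gives dp[12][14] = 7, so this is optimal.

7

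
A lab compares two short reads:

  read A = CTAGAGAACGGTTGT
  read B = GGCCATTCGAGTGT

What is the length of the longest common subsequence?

9

Taking G at read A[4]=read B[1]; then G at read A[6]=read B[2]; then A at read A[7]=read B[5]; then C at read A[9]=read B[8]; then G at read A[10]=read B[9]; then G at read A[11]=read B[11]; then T at read A[13]=read B[12]; then G at read A[14]=read B[13]; then T at read A[15]=read B[14] gives a common subsequence of length 9. Since dp[15][14] = 9, nothing longer is possible.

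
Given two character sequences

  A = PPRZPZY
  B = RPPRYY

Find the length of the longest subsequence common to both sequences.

Match P at A[1]=B[2], P at A[2]=B[3], R at A[3]=B[4], Y at A[7]=B[6] — 4 characters in the same relative order in both. Since dp[7][6] = 4, nothing longer is possible.

4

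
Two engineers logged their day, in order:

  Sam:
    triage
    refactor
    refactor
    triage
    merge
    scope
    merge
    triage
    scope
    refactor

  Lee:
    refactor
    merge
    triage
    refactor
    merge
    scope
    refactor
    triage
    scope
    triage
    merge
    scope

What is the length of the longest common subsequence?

7

Pick triage at Sam[1]=Lee[3] → refactor at Sam[2]=Lee[4] → refactor at Sam[3]=Lee[7] → triage at Sam[4]=Lee[8] → scope at Sam[6]=Lee[9] → merge at Sam[7]=Lee[11] → scope at Sam[9]=Lee[12]; all 7 tasks appear in both, in order. dp[10][12] = 7 confirms this is the maximum.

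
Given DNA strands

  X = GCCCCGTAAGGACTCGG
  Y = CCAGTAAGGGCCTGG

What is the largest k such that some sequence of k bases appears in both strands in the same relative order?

Match C [2,1], C [3,2], G [6,4], T [7,5], A [8,6], A [9,7], G [10,9], G [11,10], C [13,12], T [14,13], G [16,14], G [17,15] — 12 bases in the same relative order in both. Since dp[17][15] = 12, nothing longer is possible.

12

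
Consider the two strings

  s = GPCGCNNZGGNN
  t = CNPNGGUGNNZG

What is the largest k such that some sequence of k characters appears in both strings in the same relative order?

Taking C (s #5, t #1); then N (s #6, t #2); then N (s #7, t #4); then G (s #9, t #6); then G (s #10, t #8); then N (s #11, t #9); then N (s #12, t #10) gives a common subsequence of length 7. dp[12][12] = 7 confirms this is the maximum.

7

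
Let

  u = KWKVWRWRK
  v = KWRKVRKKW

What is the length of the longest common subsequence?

6

Taking K (u #1, v #1) → W (u #2, v #2) → K (u #3, v #4) → V (u #4, v #5) → R (u #6, v #6) → W (u #7, v #9) gives a common subsequence of length 6, and the DP table's final entry dp[9][9] is also 6, so no common subsequence is longer.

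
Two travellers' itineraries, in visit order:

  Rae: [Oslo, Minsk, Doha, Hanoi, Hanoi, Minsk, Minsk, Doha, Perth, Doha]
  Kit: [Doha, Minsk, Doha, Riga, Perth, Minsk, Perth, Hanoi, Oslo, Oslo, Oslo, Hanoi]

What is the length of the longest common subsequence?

4

One common subsequence of length 4: Minsk (Rae #2, Kit #2); then Doha (Rae #3, Kit #3); then Hanoi (Rae #4, Kit #8); then Hanoi (Rae #5, Kit #12), and the DP table's final entry dp[10][12] is also 4, so no common subsequence is longer.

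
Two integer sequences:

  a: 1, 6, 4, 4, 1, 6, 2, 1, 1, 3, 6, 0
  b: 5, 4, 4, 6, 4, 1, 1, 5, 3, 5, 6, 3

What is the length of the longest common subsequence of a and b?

7

Taking 4 [3,2], then 4 [4,3], then 6 [6,4], then 1 [8,6], then 1 [9,7], then 3 [10,9], then 6 [11,11] gives a common subsequence of length 7. Since dp[12][12] = 7, nothing longer is possible.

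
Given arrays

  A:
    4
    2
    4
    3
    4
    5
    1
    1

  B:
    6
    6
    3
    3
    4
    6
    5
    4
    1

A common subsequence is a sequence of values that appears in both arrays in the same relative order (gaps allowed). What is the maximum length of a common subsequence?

4

Taking 3 (A #4, B #4) → 4 (A #5, B #5) → 5 (A #6, B #7) → 1 (A #8, B #9) gives a common subsequence of length 4, and the DP table's final entry dp[8][9] is also 4, so no common subsequence is longer.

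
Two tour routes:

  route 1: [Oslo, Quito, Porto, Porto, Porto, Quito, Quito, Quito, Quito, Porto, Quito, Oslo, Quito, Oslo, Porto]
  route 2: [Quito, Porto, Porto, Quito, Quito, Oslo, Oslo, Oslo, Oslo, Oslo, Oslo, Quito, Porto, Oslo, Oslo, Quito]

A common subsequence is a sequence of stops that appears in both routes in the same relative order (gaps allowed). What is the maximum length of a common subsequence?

One common subsequence of length 9: Quito at route 1[2]=route 2[1] → Porto at route 1[4]=route 2[2] → Porto at route 1[5]=route 2[3] → Quito at route 1[6]=route 2[4] → Quito at route 1[7]=route 2[5] → Quito at route 1[9]=route 2[12] → Porto at route 1[10]=route 2[13] → Oslo at route 1[12]=route 2[15] → Quito at route 1[13]=route 2[16], and the DP table's final entry dp[15][16] is also 9, so no common subsequence is longer.

9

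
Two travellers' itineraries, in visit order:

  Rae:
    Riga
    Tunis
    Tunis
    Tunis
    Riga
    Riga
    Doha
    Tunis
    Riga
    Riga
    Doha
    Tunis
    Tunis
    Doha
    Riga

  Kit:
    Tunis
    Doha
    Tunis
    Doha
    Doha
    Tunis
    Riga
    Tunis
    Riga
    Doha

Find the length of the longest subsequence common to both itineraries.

Taking Tunis at Rae[2]=Kit[1], Tunis at Rae[3]=Kit[3], Tunis at Rae[4]=Kit[6], Riga at Rae[6]=Kit[7], Tunis at Rae[8]=Kit[8], Riga at Rae[10]=Kit[9], Doha at Rae[14]=Kit[10] gives a common subsequence of length 7, and the DP table's final entry dp[15][10] is also 7, so no common subsequence is longer.

7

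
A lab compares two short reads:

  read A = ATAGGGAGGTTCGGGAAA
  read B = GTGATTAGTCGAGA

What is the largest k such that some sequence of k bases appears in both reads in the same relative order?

Taking A [1,4], then T [2,6], then A [7,7], then G [9,8], then T [11,9], then C [12,10], then G [13,11], then G [15,13], then A [18,14] gives a common subsequence of length 9. The LCS DP gives dp[18][14] = 9, so this is optimal.

9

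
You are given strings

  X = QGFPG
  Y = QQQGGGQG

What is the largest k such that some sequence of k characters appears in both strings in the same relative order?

3

Let dp[i][j] be the LCS length of the first i characters of X and the first j characters of Y. dp[i][j] = dp[i-1][j-1]+1 when the i-th and j-th characters match, else max(dp[i-1][j], dp[i][j-1]).
    ·  Q  Q  Q  G  G  G  Q  G
 ·  0  0  0  0  0  0  0  0  0
 Q  0  1  1  1  1  1  1  1  1
 G  0  1  1  1  2  2  2  2  2
 F  0  1  1  1  2  2  2  2  2
 P  0  1  1  1  2  2  2  2  2
 G  0  1  1  1  2  3  3  3  3
dp[5][8] = 3. One LCS (by backtracking along matches): QGG.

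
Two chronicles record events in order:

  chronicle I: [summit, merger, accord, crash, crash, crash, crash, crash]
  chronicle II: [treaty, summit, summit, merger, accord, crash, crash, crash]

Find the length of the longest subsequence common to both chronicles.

Match summit (chronicle I #1, chronicle II #3) → merger (chronicle I #2, chronicle II #4) → accord (chronicle I #3, chronicle II #5) → crash (chronicle I #6, chronicle II #6) → crash (chronicle I #7, chronicle II #7) → crash (chronicle I #8, chronicle II #8) — 6 events in the same relative order in both. Since dp[8][8] = 6, nothing longer is possible.

6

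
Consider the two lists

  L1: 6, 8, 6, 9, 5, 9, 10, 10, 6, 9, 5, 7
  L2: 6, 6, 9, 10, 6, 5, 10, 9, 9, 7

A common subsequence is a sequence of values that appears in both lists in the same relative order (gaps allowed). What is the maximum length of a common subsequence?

One common subsequence of length 7: 6 (L1 #1, L2 #1); then 6 (L1 #3, L2 #2); then 9 (L1 #4, L2 #3); then 5 (L1 #5, L2 #6); then 9 (L1 #6, L2 #8); then 9 (L1 #10, L2 #9); then 7 (L1 #12, L2 #10). Since dp[12][10] = 7, nothing longer is possible.

7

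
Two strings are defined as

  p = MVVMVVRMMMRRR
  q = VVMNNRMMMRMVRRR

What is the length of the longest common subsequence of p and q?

Pick V [2,1]; then V [3,2]; then M [4,3]; then R [7,6]; then M [8,8]; then M [9,9]; then M [10,11]; then R [11,13]; then R [12,14]; then R [13,15]; all 10 characters appear in both, in order. dp[13][15] = 10 confirms this is the maximum.

10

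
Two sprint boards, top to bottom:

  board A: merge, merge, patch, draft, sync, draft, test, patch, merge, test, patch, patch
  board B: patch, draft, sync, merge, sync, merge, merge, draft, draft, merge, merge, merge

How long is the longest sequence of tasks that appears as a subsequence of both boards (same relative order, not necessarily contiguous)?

Pick merge [1,6]; then merge [2,7]; then draft [4,8]; then draft [6,9]; then merge [9,12]; all 5 tasks appear in both, in order, and the DP table's final entry dp[12][12] is also 5, so no common subsequence is longer.

5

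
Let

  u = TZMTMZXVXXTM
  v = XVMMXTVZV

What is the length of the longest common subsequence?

Let dp[i][j] be the LCS length of the first i characters of u and the first j characters of v. dp[i][j] = dp[i-1][j-1]+1 when the i-th and j-th characters match, else max(dp[i-1][j], dp[i][j-1]).
    ·  X  V  M  M  X  T  V  Z  V
 ·  0  0  0  0  0  0  0  0  0  0
 T  0  0  0  0  0  0  1  1  1  1
 Z  0  0  0  0  0  0  1  1  2  2
 M  0  0  0  1  1  1  1  1  2  2
 T  0  0  0  1  1  1  2  2  2  2
 M  0  0  0  1  2  2  2  2  2  2
 Z  0  0  0  1  2  2  2  2  3  3
 X  0  1  1  1  2  3  3  3  3  3
 V  0  1  2  2  2  3  3  4  4  4
 X  0  1  2  2  2  3  3  4  4  4
 X  0  1  2  2  2  3  3  4  4  4
 T  0  1  2  2  2  3  4  4  4  4
 M  0  1  2  3  3  3  4  4  4  4
dp[12][9] = 4. One LCS (by backtracking along matches): MTZV.

4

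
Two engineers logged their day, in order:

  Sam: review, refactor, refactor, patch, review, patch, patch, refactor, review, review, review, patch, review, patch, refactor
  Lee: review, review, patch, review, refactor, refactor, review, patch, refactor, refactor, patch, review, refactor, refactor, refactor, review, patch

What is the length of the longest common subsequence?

9

One common subsequence of length 9: review at Sam[1]=Lee[4], then refactor at Sam[2]=Lee[5], then refactor at Sam[3]=Lee[6], then review at Sam[5]=Lee[7], then patch at Sam[6]=Lee[8], then patch at Sam[7]=Lee[11], then refactor at Sam[8]=Lee[15], then review at Sam[13]=Lee[16], then patch at Sam[14]=Lee[17]. The LCS DP gives dp[15][17] = 9, so this is optimal.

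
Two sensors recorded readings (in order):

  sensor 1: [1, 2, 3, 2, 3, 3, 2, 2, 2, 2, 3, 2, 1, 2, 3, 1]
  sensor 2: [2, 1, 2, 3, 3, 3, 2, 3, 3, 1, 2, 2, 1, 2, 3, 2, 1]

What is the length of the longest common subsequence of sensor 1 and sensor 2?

One common subsequence of length 12: 1 at sensor 1[1]=sensor 2[2], then 2 at sensor 1[2]=sensor 2[3], then 3 at sensor 1[3]=sensor 2[6], then 2 at sensor 1[4]=sensor 2[7], then 3 at sensor 1[5]=sensor 2[8], then 3 at sensor 1[6]=sensor 2[9], then 2 at sensor 1[7]=sensor 2[11], then 2 at sensor 1[8]=sensor 2[12], then 2 at sensor 1[10]=sensor 2[14], then 3 at sensor 1[11]=sensor 2[15], then 2 at sensor 1[14]=sensor 2[16], then 1 at sensor 1[16]=sensor 2[17]. The LCS DP gives dp[16][17] = 12, so this is optimal.

12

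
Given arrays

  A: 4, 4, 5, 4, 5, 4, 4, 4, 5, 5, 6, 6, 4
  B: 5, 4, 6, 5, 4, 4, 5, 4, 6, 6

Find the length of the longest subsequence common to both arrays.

Let dp[i][j] be the LCS length of the first i values of A and the first j values of B. dp[i][j] = dp[i-1][j-1]+1 when the i-th and j-th values match, else max(dp[i-1][j], dp[i][j-1]).
    ·  5  4  6  5  4  4  5  4  6  6
 ·  0  0  0  0  0  0  0  0  0  0  0
 4  0  0  1  1  1  1  1  1  1  1  1
 4  0  0  1  1  1  2  2  2  2  2  2
 5  0  1  1  1  2  2  2  3  3  3  3
 4  0  1  2  2  2  3  3  3  4  4  4
 5  0  1  2  2  3  3  3  4  4  4  4
 4  0  1  2  2  3  4  4  4  5  5  5
 4  0  1  2  2  3  4  5  5  5  5  5
 4  0  1  2  2  3  4  5  5  6  6  6
 5  0  1  2  2  3  4  5  6  6  6  6
 5  0  1  2  2  3  4  5  6  6  6  6
 6  0  1  2  3  3  4  5  6  6  7  7
 6  0  1  2  3  3  4  5  6  6  7  8
 4  0  1  2  3  3  4  5  6  7  7  8
dp[13][10] = 8. One LCS (by backtracking along matches): 5, 4, 5, 4, 4, 4, 6, 6.

8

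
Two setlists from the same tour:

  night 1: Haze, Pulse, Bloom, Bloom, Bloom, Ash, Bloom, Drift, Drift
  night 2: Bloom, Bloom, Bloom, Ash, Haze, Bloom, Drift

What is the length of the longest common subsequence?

Pick Bloom (night 1 #3, night 2 #1); then Bloom (night 1 #4, night 2 #2); then Bloom (night 1 #5, night 2 #3); then Ash (night 1 #6, night 2 #4); then Bloom (night 1 #7, night 2 #6); then Drift (night 1 #9, night 2 #7); all 6 songs appear in both, in order, and the DP table's final entry dp[9][7] is also 6, so no common subsequence is longer.

6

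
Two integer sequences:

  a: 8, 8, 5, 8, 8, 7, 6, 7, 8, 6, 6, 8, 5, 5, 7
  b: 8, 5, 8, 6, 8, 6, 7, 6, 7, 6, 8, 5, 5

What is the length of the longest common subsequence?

11

One common subsequence of length 11: 8 (a #2, b #1); then 5 (a #3, b #2); then 8 (a #4, b #3); then 8 (a #5, b #5); then 7 (a #6, b #7); then 6 (a #7, b #8); then 7 (a #8, b #9); then 6 (a #11, b #10); then 8 (a #12, b #11); then 5 (a #13, b #12); then 5 (a #14, b #13). Since dp[15][13] = 11, nothing longer is possible.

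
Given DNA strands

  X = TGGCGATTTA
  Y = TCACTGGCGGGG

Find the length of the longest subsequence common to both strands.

Let dp[i][j] be the LCS length of the first i bases of X and the first j bases of Y. dp[i][j] = dp[i-1][j-1]+1 when the i-th and j-th bases match, else max(dp[i-1][j], dp[i][j-1]).
    ·  T  C  A  C  T  G  G  C  G  G  G  G
 ·  0  0  0  0  0  0  0  0  0  0  0  0  0
 T  0  1  1  1  1  1  1  1  1  1  1  1  1
 G  0  1  1  1  1  1  2  2  2  2  2  2  2
 G  0  1  1  1  1  1  2  3  3  3  3  3  3
 C  0  1  2  2  2  2  2  3  4  4  4  4  4
 G  0  1  2  2  2  2  3  3  4  5  5  5  5
 A  0  1  2  3  3  3  3  3  4  5  5  5  5
 T  0  1  2  3  3  4  4  4  4  5  5  5  5
 T  0  1  2  3  3  4  4  4  4  5  5  5  5
 T  0  1  2  3  3  4  4  4  4  5  5  5  5
 A  0  1  2  3  3  4  4  4  4  5  5  5  5
dp[10][12] = 5. One LCS (by backtracking along matches): TGGCG.

5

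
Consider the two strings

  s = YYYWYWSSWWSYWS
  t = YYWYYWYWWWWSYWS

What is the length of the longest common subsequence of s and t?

One common subsequence of length 12: Y [1,2] → Y [2,4] → Y [3,5] → W [4,6] → Y [5,7] → W [6,9] → W [9,10] → W [10,11] → S [11,12] → Y [12,13] → W [13,14] → S [14,15], and the DP table's final entry dp[14][15] is also 12, so no common subsequence is longer.

12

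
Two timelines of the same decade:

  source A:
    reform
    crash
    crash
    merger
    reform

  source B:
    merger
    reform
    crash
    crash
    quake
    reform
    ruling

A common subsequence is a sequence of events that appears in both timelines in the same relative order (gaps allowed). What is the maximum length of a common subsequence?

One common subsequence of length 4: reform [1,2], crash [2,3], crash [3,4], reform [5,6]. dp[5][7] = 4 confirms this is the maximum.

4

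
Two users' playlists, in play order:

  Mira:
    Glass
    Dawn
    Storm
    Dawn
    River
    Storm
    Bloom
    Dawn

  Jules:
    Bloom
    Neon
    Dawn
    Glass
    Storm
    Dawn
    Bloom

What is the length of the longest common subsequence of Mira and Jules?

Pick Glass [1,4], Storm [3,5], Dawn [4,6], Bloom [7,7]; all 4 songs appear in both, in order. The LCS DP gives dp[8][7] = 4, so this is optimal.

4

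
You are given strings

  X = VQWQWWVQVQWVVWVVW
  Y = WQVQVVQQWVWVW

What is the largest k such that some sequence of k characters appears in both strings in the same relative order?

Pick W [3,1], Q [4,2], V [7,3], Q [8,4], V [9,6], Q [10,8], W [11,9], V [13,10], W [14,11], V [16,12], W [17,13]; all 11 characters appear in both, in order, and the DP table's final entry dp[17][13] is also 11, so no common subsequence is longer.

11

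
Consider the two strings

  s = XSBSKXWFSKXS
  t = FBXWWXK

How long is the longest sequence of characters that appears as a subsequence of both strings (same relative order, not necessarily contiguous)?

Match B at s[3]=t[2], then X at s[6]=t[3], then W at s[7]=t[5], then K at s[10]=t[7] — 4 characters in the same relative order in both, and the DP table's final entry dp[12][7] is also 4, so no common subsequence is longer.

4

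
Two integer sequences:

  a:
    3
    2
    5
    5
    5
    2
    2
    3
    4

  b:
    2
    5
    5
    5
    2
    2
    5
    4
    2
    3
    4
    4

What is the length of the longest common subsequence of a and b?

Let dp[i][j] be the LCS length of the first i values of a and the first j values of b. dp[i][j] = dp[i-1][j-1]+1 when the i-th and j-th values match, else max(dp[i-1][j], dp[i][j-1]).
    ·  2  5  5  5  2  2  5  4  2  3  4  4
 ·  0  0  0  0  0  0  0  0  0  0  0  0  0
 3  0  0  0  0  0  0  0  0  0  0  1  1  1
 2  0  1  1  1  1  1  1  1  1  1  1  1  1
 5  0  1  2  2  2  2  2  2  2  2  2  2  2
 5  0  1  2  3  3  3  3  3  3  3  3  3  3
 5  0  1  2  3  4  4  4  4  4  4  4  4  4
 2  0  1  2  3  4  5  5  5  5  5  5  5  5
 2  0  1  2  3  4  5  6  6  6  6  6  6  6
 3  0  1  2  3  4  5  6  6  6  6  7  7  7
 4  0  1  2  3  4  5  6  6  7  7  7  8  8
dp[9][12] = 8. One LCS (by backtracking along matches): 2, 5, 5, 5, 2, 2, 3, 4.

8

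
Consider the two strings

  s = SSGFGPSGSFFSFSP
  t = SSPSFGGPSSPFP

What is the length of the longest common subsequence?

9

Match S [1,2], then S [2,4], then G [3,6], then G [5,7], then P [6,8], then S [7,9], then S [9,10], then F [13,12], then P [15,13] — 9 characters in the same relative order in both. The LCS DP gives dp[15][13] = 9, so this is optimal.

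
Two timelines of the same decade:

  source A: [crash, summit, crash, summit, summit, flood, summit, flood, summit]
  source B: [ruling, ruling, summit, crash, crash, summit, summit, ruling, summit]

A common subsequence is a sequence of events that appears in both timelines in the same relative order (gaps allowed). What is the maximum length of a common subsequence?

Pick crash at source A[1]=source B[4] → crash at source A[3]=source B[5] → summit at source A[4]=source B[6] → summit at source A[5]=source B[7] → summit at source A[9]=source B[9]; all 5 events appear in both, in order. The LCS DP gives dp[9][9] = 5, so this is optimal.

5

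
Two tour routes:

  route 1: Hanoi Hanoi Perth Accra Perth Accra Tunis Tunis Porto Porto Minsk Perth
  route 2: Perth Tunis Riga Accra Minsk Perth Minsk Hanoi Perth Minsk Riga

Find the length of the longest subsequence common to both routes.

Pick Perth at route 1[3]=route 2[1], Accra at route 1[4]=route 2[4], Perth at route 1[5]=route 2[6], Minsk at route 1[11]=route 2[7], Perth at route 1[12]=route 2[9]; all 5 stops appear in both, in order. dp[12][11] = 5 confirms this is the maximum.

5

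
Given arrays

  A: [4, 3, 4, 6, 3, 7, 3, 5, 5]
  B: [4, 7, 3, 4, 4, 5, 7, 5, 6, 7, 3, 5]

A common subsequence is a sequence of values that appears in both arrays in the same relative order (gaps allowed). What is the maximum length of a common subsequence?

7

Let dp[i][j] be the LCS length of the first i values of A and the first j values of B. dp[i][j] = dp[i-1][j-1]+1 when the i-th and j-th values match, else max(dp[i-1][j], dp[i][j-1]).
    ·  4  7  3  4  4  5  7  5  6  7  3  5
 ·  0  0  0  0  0  0  0  0  0  0  0  0  0
 4  0  1  1  1  1  1  1  1  1  1  1  1  1
 3  0  1  1  2  2  2  2  2  2  2  2  2  2
 4  0  1  1  2  3  3  3  3  3  3  3  3  3
 6  0  1  1  2  3  3  3  3  3  4  4  4  4
 3  0  1  1  2  3  3  3  3  3  4  4  5  5
 7  0  1  2  2  3  3  3  4  4  4  5  5  5
 3  0  1  2  3  3  3  3  4  4  4  5  6  6
 5  0  1  2  3  3  3  4  4  5  5  5  6  7
 5  0  1  2  3  3  3  4  4  5  5  5  6  7
dp[9][12] = 7. One LCS (by backtracking along matches): 4, 3, 4, 6, 7, 3, 5.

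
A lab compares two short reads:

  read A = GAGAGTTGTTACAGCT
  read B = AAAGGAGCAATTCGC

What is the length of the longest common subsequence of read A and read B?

9

Pick G [1,5] → A [2,6] → G [3,7] → A [4,10] → T [9,11] → T [10,12] → C [12,13] → G [14,14] → C [15,15]; all 9 bases appear in both, in order. Since dp[16][15] = 9, nothing longer is possible.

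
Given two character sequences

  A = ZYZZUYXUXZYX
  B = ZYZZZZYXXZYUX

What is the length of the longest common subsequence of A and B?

Taking Z (A #1, B #1), then Y (A #2, B #2), then Z (A #3, B #5), then Z (A #4, B #6), then Y (A #6, B #7), then X (A #7, B #8), then X (A #9, B #9), then Z (A #10, B #10), then Y (A #11, B #11), then X (A #12, B #13) gives a common subsequence of length 10. dp[12][13] = 10 confirms this is the maximum.

10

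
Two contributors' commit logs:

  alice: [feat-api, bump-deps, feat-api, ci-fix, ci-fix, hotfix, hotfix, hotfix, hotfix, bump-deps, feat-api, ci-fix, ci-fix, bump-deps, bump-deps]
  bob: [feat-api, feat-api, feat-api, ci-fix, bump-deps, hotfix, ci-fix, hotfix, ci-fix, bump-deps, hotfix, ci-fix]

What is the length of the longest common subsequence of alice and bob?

7

One common subsequence of length 7: feat-api (alice #1, bob #2) → feat-api (alice #3, bob #3) → ci-fix (alice #4, bob #4) → ci-fix (alice #5, bob #7) → hotfix (alice #6, bob #8) → hotfix (alice #9, bob #11) → ci-fix (alice #13, bob #12). The LCS DP gives dp[15][12] = 7, so this is optimal.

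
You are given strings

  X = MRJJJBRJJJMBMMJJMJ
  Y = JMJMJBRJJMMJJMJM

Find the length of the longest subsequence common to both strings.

13

One common subsequence of length 13: M at X[1]=Y[2] → J at X[3]=Y[3] → J at X[5]=Y[5] → B at X[6]=Y[6] → R at X[7]=Y[7] → J at X[9]=Y[8] → J at X[10]=Y[9] → M at X[13]=Y[10] → M at X[14]=Y[11] → J at X[15]=Y[12] → J at X[16]=Y[13] → M at X[17]=Y[14] → J at X[18]=Y[15], and the DP table's final entry dp[18][16] is also 13, so no common subsequence is longer.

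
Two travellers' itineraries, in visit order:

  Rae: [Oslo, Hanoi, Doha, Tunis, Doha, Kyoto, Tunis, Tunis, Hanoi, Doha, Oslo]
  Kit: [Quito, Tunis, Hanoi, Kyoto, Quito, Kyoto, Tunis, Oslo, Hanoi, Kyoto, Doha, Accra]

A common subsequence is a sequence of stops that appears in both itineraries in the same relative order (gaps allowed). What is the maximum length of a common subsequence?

5

One common subsequence of length 5: Hanoi (Rae #2, Kit #3); then Kyoto (Rae #6, Kit #6); then Tunis (Rae #7, Kit #7); then Hanoi (Rae #9, Kit #9); then Doha (Rae #10, Kit #11), and the DP table's final entry dp[11][12] is also 5, so no common subsequence is longer.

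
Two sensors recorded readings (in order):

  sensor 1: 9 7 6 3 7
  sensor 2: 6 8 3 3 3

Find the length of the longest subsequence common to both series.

Let dp[i][j] be the LCS length of the first i values of sensor 1 and the first j values of sensor 2. dp[i][j] = dp[i-1][j-1]+1 when the i-th and j-th values match, else max(dp[i-1][j], dp[i][j-1]).
    ·  6  8  3  3  3
 ·  0  0  0  0  0  0
 9  0  0  0  0  0  0
 7  0  0  0  0  0  0
 6  0  1  1  1  1  1
 3  0  1  1  2  2  2
 7  0  1  1  2  2  2
dp[5][5] = 2. One LCS (by backtracking along matches): 6, 3.

2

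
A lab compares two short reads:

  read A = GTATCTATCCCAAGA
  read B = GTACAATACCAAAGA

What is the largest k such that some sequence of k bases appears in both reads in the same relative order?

One common subsequence of length 12: G [1,1]; then T [2,2]; then A [3,3]; then C [5,4]; then T [6,7]; then A [7,8]; then C [9,9]; then C [10,10]; then A [12,12]; then A [13,13]; then G [14,14]; then A [15,15]. Since dp[15][15] = 12, nothing longer is possible.

12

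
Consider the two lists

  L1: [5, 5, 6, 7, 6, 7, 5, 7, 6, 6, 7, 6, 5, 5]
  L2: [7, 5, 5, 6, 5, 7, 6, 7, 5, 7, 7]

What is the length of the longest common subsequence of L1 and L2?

Pick 5 at L1[1]=L2[2], 5 at L1[2]=L2[3], 6 at L1[3]=L2[4], 7 at L1[4]=L2[6], 6 at L1[5]=L2[7], 7 at L1[6]=L2[8], 5 at L1[7]=L2[9], 7 at L1[8]=L2[10], 7 at L1[11]=L2[11]; all 9 values appear in both, in order, and the DP table's final entry dp[14][11] is also 9, so no common subsequence is longer.

9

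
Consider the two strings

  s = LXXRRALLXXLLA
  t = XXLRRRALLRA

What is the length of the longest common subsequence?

8

Let dp[i][j] be the LCS length of the first i characters of s and the first j characters of t. dp[i][j] = dp[i-1][j-1]+1 when the i-th and j-th characters match, else max(dp[i-1][j], dp[i][j-1]).
    ·  X  X  L  R  R  R  A  L  L  R  A
 ·  0  0  0  0  0  0  0  0  0  0  0  0
 L  0  0  0  1  1  1  1  1  1  1  1  1
 X  0  1  1  1  1  1  1  1  1  1  1  1
 X  0  1  2  2  2  2  2  2  2  2  2  2
 R  0  1  2  2  3  3  3  3  3  3  3  3
 R  0  1  2  2  3  4  4  4  4  4  4  4
 A  0  1  2  2  3  4  4  5  5  5  5  5
 L  0  1  2  3  3  4  4  5  6  6  6  6
 L  0  1  2  3  3  4  4  5  6  7  7  7
 X  0  1  2  3  3  4  4  5  6  7  7  7
 X  0  1  2  3  3  4  4  5  6  7  7  7
 L  0  1  2  3  3  4  4  5  6  7  7  7
 L  0  1  2  3  3  4  4  5  6  7  7  7
 A  0  1  2  3  3  4  4  5  6  7  7  8
dp[13][11] = 8. One LCS (by backtracking along matches): XXRRALLA.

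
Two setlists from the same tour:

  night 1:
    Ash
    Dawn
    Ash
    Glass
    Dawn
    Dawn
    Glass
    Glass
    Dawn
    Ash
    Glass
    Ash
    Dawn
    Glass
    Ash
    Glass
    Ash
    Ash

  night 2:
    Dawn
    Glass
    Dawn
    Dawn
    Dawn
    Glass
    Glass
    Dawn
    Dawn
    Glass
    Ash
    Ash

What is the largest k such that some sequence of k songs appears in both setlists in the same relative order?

Taking Dawn [2,1]; then Glass [4,2]; then Dawn [5,4]; then Dawn [6,5]; then Glass [7,6]; then Glass [8,7]; then Dawn [9,8]; then Dawn [13,9]; then Glass [16,10]; then Ash [17,11]; then Ash [18,12] gives a common subsequence of length 11. The LCS DP gives dp[18][12] = 11, so this is optimal.

11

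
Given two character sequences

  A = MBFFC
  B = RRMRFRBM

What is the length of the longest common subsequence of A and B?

2

Let dp[i][j] be the LCS length of the first i characters of A and the first j characters of B. dp[i][j] = dp[i-1][j-1]+1 when the i-th and j-th characters match, else max(dp[i-1][j], dp[i][j-1]).
    ·  R  R  M  R  F  R  B  M
 ·  0  0  0  0  0  0  0  0  0
 M  0  0  0  1  1  1  1  1  1
 B  0  0  0  1  1  1  1  2  2
 F  0  0  0  1  1  2  2  2  2
 F  0  0  0  1  1  2  2  2  2
 C  0  0  0  1  1  2  2  2  2
dp[5][8] = 2. One LCS (by backtracking along matches): MB.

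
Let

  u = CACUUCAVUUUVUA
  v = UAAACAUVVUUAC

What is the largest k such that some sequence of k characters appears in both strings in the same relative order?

Taking C at u[1]=v[5], then A at u[2]=v[6], then U at u[4]=v[7], then V at u[8]=v[9], then U at u[11]=v[10], then U at u[13]=v[11], then A at u[14]=v[12] gives a common subsequence of length 7, and the DP table's final entry dp[14][13] is also 7, so no common subsequence is longer.

7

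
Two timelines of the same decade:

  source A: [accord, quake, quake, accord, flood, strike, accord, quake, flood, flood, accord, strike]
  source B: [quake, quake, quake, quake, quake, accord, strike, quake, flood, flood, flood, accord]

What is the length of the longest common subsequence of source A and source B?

8

Taking quake at source A[2]=source B[4], quake at source A[3]=source B[5], accord at source A[4]=source B[6], strike at source A[6]=source B[7], quake at source A[8]=source B[8], flood at source A[9]=source B[10], flood at source A[10]=source B[11], accord at source A[11]=source B[12] gives a common subsequence of length 8. Since dp[12][12] = 8, nothing longer is possible.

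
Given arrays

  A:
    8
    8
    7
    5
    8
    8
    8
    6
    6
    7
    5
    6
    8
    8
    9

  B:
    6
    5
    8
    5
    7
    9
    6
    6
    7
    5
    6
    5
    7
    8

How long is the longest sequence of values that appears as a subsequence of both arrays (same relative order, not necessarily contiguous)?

8

One common subsequence of length 8: 8 at A[1]=B[3] → 7 at A[3]=B[5] → 6 at A[8]=B[7] → 6 at A[9]=B[8] → 7 at A[10]=B[9] → 5 at A[11]=B[10] → 6 at A[12]=B[11] → 8 at A[14]=B[14]. Since dp[15][14] = 8, nothing longer is possible.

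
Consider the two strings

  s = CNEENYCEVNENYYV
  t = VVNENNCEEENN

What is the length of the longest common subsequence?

7

One common subsequence of length 7: N (s #2, t #3), then E (s #3, t #4), then N (s #5, t #6), then C (s #7, t #7), then E (s #8, t #10), then N (s #10, t #11), then N (s #12, t #12). Since dp[15][12] = 7, nothing longer is possible.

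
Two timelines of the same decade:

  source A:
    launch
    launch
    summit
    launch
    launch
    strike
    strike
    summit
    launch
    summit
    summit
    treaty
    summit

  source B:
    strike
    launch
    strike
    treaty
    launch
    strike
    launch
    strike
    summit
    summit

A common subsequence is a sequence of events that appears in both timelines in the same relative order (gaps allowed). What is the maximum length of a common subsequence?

6

Pick launch at source A[1]=source B[2], launch at source A[2]=source B[5], launch at source A[5]=source B[7], strike at source A[7]=source B[8], summit at source A[11]=source B[9], summit at source A[13]=source B[10]; all 6 events appear in both, in order. Since dp[13][10] = 6, nothing longer is possible.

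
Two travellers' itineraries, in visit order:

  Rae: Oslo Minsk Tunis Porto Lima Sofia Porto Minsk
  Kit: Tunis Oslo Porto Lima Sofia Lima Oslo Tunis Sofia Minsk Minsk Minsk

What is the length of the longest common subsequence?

Match Oslo (Rae #1, Kit #2), then Porto (Rae #4, Kit #3), then Lima (Rae #5, Kit #6), then Sofia (Rae #6, Kit #9), then Minsk (Rae #8, Kit #12) — 5 stops in the same relative order in both. dp[8][12] = 5 confirms this is the maximum.

5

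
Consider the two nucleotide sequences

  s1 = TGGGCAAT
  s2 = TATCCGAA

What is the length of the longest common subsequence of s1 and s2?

4

One common subsequence of length 4: T [1,3] → G [4,6] → A [6,7] → A [7,8]. dp[8][8] = 4 confirms this is the maximum.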